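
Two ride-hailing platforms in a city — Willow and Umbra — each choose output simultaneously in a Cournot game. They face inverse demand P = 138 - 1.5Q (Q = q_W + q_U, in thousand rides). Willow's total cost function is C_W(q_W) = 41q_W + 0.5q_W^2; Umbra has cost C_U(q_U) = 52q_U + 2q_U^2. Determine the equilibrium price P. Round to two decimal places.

Willow's profit: π_W = (138 - 1.5Q)q_W - (41q_W + (1/2)q_W²). Setting ∂π_W/∂q_W = 0: 97 - 4q_W - (3/2)(q_U) = 0.
Umbra's profit: π_U = (138 - 1.5Q)q_U - (52q_U + 2q_U²). Setting ∂π_U/∂q_U = 0: 86 - 7q_U - (3/2)(q_W) = 0.
Best responses: q_W = (97 - (3/2)q_U)/4, q_U = (86 - (3/2)q_W)/7.
Substituting one into the other gives q_W = 21.3592 and q_U = 794/103.
Total output Q = 29.0680, so price P = 138 - (3/2)·29.0680 = 94.3981.

94.40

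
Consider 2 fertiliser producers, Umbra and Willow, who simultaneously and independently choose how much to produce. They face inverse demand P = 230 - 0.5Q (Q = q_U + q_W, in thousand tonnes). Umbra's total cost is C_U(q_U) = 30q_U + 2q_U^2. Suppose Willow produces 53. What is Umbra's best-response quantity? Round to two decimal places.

34.70

With the rival's output fixed at 53, Umbra's profit is π_U = (230 - (1/2)·53 - (1/2)q_U)q_U - (30q_U + 2q_U²) = (407/2 - (1/2)q_U)q_U - (30q_U + 2q_U²).
∂π_U/∂q_U = 347/2 - 5q_U = 0, so q_U = 347/10.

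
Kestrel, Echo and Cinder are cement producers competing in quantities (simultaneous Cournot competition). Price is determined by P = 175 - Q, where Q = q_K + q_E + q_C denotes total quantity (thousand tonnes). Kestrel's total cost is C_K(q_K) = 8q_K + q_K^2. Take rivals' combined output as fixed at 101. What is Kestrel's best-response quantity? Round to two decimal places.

With rivals' combined output fixed at 101, Kestrel's profit is π_K = (175 - 101 - q_K)q_K - (8q_K + q_K²) = (74 - q_K)q_K - (8q_K + q_K²).
∂π_K/∂q_K = 66 - 4q_K = 0, so q_K = 33/2.

16.50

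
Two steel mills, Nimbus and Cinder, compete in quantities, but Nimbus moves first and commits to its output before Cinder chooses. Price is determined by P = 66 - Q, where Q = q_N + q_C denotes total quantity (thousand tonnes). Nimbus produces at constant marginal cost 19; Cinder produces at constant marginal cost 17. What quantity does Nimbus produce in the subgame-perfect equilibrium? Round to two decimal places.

22.50

The follower Cinder best-responds to any q_N: π_C = (66 - Q)q_C - 17q_C.
∂π_C/∂q_C = 49 - q_N - 2q_C = 0 gives the reaction function q_C = (49 - q_N)/2.
Nimbus substitutes q_C(q_N) into its own profit: π_N = q_N(66 - q_N - (49 - q_N)/2) - 19q_N = (83/2 - (1/2)q_N)q_N - 19q_N.
Maximising: ∂π_N/∂q_N = 45/2 - q_N = 0, giving q_N = 45/2.
Then q_C = (49 - 45/2)/2 = 53/4.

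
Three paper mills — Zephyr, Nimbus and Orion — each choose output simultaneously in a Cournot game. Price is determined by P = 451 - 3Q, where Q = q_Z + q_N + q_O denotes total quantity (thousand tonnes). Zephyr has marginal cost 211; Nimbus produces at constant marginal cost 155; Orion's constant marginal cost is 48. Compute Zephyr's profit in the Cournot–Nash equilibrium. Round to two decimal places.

Zephyr's profit: π_Z = (451 - 3Q)q_Z - (211q_Z). Setting ∂π_Z/∂q_Z = 0: 240 - 6q_Z - 3(q_N + q_O) = 0.
Nimbus's first-order condition: 296 - 6q_N - 3(q_Z + q_O) = 0.
Orion's first-order condition: 403 - 6q_O - 3(q_Z + q_N) = 0.
Summing all 3 equations gives 939 − 12Q = 0, hence Q = 313/4.
Back-substituting: q_Z = (240 − 939/4)/3 = 7/4, q_N = (296 − 939/4)/3 = 245/12, q_O = (403 − 939/4)/3 = 673/12.
Price P = 451 - 3·(313/4) = 865/4.
Zephyr's profit: (865/4 - 211)·(7/4) = 147/16.

9.19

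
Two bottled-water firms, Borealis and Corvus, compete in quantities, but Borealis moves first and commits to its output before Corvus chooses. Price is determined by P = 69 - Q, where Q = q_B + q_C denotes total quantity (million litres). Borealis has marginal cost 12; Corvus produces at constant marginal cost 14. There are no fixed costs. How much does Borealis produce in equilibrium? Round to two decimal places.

Solve by backward induction. Given q_B, the follower Corvus maximises π_C = (69 - q_B - q_C)q_C - 14q_C.
Follower FOC: 55 - q_B - 2q_C = 0, so q_C(q_B) = (55 - q_B)/2.
The leader anticipates this reaction. Substituting into P = 69 - Q gives P = 83/2 - (1/2)q_B, so π_B = (83/2 - (1/2)q_B)q_B - 12q_B.
Maximising: ∂π_B/∂q_B = 59/2 - q_B = 0, giving q_B = 59/2.
Then q_C = (55 - 59/2)/2 = 51/4.

29.50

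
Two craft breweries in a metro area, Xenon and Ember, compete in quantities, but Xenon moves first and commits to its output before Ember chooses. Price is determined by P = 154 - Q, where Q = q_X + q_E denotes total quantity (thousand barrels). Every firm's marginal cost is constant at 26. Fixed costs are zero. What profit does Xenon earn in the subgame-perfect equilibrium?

2048

The follower Ember best-responds to any q_X: π_E = (154 - Q)q_E - 26q_E.
Setting the follower's marginal profit to zero, 128 - q_X - 2q_E = 0, i.e. q_E = (128 - q_X)/2.
The leader anticipates this reaction. Substituting into P = 154 - Q gives P = 90 - (1/2)q_X, so π_X = (90 - (1/2)q_X)q_X - 26q_X.
The leader's first-order condition 64 - q_X = 0 yields q_X = 64.
Then q_E = (128 - 64)/2 = 32.
Price P = 154 - 96 = 58.
Xenon's profit: (58 - 26)·64 = 2048.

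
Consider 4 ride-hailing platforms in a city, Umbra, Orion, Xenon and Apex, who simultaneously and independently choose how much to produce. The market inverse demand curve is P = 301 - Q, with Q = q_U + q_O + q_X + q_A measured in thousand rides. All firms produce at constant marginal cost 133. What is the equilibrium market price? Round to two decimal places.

Each firm earns π_i = (301 - Q)q_i - 133q_i.
First-order condition (treating rivals' output as given): 168 - 2q_i - Σ_{j≠i} q_j = 0.
By symmetry each firm produces the same amount; substituting Σ_{j≠i} q_j = 3q_i yields q_i = 168/5.
Total output Q = 672/5, so price P = 301 - 672/5 = 833/5.

166.60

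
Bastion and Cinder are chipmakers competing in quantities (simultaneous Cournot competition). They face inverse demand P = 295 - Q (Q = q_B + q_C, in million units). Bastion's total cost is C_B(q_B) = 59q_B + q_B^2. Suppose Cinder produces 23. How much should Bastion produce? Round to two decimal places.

53.25

With the rival's output fixed at 23, Bastion's profit is π_B = (295 - 23 - q_B)q_B - (59q_B + q_B²) = (272 - q_B)q_B - (59q_B + q_B²).
∂π_B/∂q_B = 213 - 4q_B = 0, so q_B = 213/4.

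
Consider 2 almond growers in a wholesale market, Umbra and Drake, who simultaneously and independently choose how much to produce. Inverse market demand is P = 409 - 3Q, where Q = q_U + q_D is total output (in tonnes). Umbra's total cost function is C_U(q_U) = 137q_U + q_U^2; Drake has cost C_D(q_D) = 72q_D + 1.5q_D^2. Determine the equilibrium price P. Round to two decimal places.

251.05

Umbra's profit: π_U = (409 - 3Q)q_U - (137q_U + q_U²). Setting ∂π_U/∂q_U = 0: 272 - 8q_U - 3(q_D) = 0.
Drake's profit: π_D = (409 - 3Q)q_D - (72q_D + (3/2)q_D²). Setting ∂π_D/∂q_D = 0: 337 - 9q_D - 3(q_U) = 0.
So q_U = (272 - 3q_D)/8 and q_D = (337 - 3q_U)/9.
Solving the pair: q_U = 479/21, q_D = 1880/63.
Total output Q = 52.6508, so price P = 409 - 3·52.6508 = 251.0476.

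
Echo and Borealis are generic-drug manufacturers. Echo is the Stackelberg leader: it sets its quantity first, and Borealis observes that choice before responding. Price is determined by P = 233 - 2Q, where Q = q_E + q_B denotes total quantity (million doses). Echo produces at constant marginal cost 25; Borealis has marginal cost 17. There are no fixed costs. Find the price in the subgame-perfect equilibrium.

75

The follower Borealis best-responds to any q_E: π_B = (233 - 2Q)q_B - 17q_B.
∂π_B/∂q_B = 216 - 2q_E - 4q_B = 0 gives the reaction function q_B = (216 - 2q_E)/4.
The leader anticipates this reaction. Substituting into P = 233 - 2Q gives P = 125 - q_E, so π_E = (125 - q_E)q_E - 25q_E.
Leader FOC: 100 - 2q_E = 0, so q_E = 50.
Then q_B = (216 - 2·50)/4 = 29.
Total output Q = 79, so price P = 233 - 2·79 = 75.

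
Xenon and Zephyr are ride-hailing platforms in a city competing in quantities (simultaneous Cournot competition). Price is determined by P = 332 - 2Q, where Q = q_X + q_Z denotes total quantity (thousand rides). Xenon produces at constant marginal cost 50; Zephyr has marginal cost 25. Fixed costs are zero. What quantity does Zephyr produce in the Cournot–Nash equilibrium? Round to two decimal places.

Xenon's profit: π_X = (332 - 2Q)q_X - (50q_X). Setting ∂π_X/∂q_X = 0: 282 - 4q_X - 2(q_Z) = 0.
Zephyr's profit: π_Z = (332 - 2Q)q_Z - (25q_Z). Setting ∂π_Z/∂q_Z = 0: 307 - 4q_Z - 2(q_X) = 0.
Rearranging gives the reaction functions q_X = (282 - 2q_Z)/4 and q_Z = (307 - 2q_X)/4.
Substituting one into the other gives q_X = 257/6 and q_Z = 166/3.

55.33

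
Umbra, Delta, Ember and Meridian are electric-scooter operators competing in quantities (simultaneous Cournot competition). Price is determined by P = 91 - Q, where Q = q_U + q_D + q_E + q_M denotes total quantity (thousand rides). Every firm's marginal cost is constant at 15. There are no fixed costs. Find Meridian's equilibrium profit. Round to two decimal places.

Each firm earns π_i = (91 - Q)q_i - 15q_i.
Setting ∂π_i/∂q_i = 0 with rivals' quantities fixed: 76 - 2q_i - Σ_{j≠i} q_j = 0.
With identical firms every q_j equals q_i, so Σ_{j≠i} q_j = 3q_i and 76 = 5q_i, giving q_i = 76/5.
Price P = 91 - 304/5 = 151/5.
Meridian's profit: (151/5 - 15)·(76/5) = 231.0400.

231.04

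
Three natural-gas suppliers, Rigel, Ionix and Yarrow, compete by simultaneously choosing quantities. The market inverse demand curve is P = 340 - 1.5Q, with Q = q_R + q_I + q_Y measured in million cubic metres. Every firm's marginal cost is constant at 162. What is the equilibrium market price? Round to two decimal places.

206.50

Each firm earns π_i = (340 - 1.5Q)q_i - 162q_i.
Setting ∂π_i/∂q_i = 0 with rivals' quantities fixed: 178 - 3q_i - (3/2)·Σ_{j≠i} q_j = 0.
With identical firms every q_j equals q_i, so Σ_{j≠i} q_j = 2q_i and 178 = 6q_i, giving q_i = 89/3.
Total output Q = 89, so price P = 340 - (3/2)·89 = 413/2.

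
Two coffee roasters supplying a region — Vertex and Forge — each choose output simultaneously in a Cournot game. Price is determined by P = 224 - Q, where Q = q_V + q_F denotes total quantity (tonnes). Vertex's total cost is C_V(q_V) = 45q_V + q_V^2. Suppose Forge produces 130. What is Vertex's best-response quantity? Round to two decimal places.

With the rival's output fixed at 130, Vertex's profit is π_V = (224 - 130 - q_V)q_V - (45q_V + q_V²) = (94 - q_V)q_V - (45q_V + q_V²).
∂π_V/∂q_V = 49 - 4q_V = 0, so q_V = 49/4.

12.25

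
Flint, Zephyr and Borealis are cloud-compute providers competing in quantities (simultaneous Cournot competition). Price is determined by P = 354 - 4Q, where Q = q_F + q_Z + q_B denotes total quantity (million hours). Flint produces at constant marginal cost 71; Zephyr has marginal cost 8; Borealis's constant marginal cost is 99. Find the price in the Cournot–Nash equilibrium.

Flint's profit: π_F = (354 - 4Q)q_F - (71q_F). Setting ∂π_F/∂q_F = 0: 283 - 8q_F - 4(q_Z + q_B) = 0.
Zephyr's profit: π_Z = (354 - 4Q)q_Z - (8q_Z). Setting ∂π_Z/∂q_Z = 0: 346 - 8q_Z - 4(q_F + q_B) = 0.
Borealis's first-order condition: 255 - 8q_B - 4(q_F + q_Z) = 0.
Summing all 3 equations gives 884 − 16Q = 0, hence Q = 221/4.
Back-substituting: q_F = (283 − 221)/4 = 31/2, q_Z = (346 − 221)/4 = 125/4, q_B = (255 − 221)/4 = 17/2.
Total output Q = 221/4, so price P = 354 - 4·(221/4) = 133.

133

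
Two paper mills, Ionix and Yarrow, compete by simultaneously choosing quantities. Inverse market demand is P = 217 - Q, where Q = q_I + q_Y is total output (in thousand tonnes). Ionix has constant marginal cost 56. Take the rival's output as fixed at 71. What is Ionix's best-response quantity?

With the rival's output fixed at 71, Ionix's profit is π_I = (217 - 71 - q_I)q_I - (56q_I) = (146 - q_I)q_I - (56q_I).
∂π_I/∂q_I = 90 - 2q_I = 0, so q_I = 45.

45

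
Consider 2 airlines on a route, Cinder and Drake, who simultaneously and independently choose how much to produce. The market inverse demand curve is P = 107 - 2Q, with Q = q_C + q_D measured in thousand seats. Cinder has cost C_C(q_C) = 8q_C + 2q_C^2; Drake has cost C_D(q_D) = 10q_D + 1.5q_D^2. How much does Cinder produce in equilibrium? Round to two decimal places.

Cinder's profit: π_C = (107 - 2Q)q_C - (8q_C + 2q_C²). Setting ∂π_C/∂q_C = 0: 99 - 8q_C - 2(q_D) = 0.
Drake's first-order condition: 97 - 7q_D - 2(q_C) = 0.
So q_C = (99 - 2q_D)/8 and q_D = (97 - 2q_C)/7.
Substituting one into the other gives q_C = 499/52 and q_D = 289/26.

9.60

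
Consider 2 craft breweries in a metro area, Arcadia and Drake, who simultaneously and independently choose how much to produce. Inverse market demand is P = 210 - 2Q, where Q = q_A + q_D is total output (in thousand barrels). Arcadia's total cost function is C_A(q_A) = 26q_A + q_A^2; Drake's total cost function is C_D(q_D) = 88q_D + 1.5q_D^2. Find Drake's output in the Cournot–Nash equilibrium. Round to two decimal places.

9.58

Arcadia's profit: π_A = (210 - 2Q)q_A - (26q_A + q_A²). Setting ∂π_A/∂q_A = 0: 184 - 6q_A - 2(q_D) = 0.
Drake's first-order condition: 122 - 7q_D - 2(q_A) = 0.
So q_A = (184 - 2q_D)/6 and q_D = (122 - 2q_A)/7.
Substituting one into the other gives q_A = 522/19 and q_D = 182/19.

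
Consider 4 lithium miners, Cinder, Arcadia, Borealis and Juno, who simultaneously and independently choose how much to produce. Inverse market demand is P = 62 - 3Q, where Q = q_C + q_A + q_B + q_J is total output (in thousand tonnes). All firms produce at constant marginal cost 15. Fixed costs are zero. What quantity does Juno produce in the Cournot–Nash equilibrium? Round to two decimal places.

Each firm earns π_i = (62 - 3Q)q_i - 15q_i.
First-order condition (treating rivals' output as given): 47 - 6q_i - 3·Σ_{j≠i} q_j = 0.
By symmetry each firm produces the same amount; substituting Σ_{j≠i} q_j = 3q_i yields q_i = 47/15.

3.13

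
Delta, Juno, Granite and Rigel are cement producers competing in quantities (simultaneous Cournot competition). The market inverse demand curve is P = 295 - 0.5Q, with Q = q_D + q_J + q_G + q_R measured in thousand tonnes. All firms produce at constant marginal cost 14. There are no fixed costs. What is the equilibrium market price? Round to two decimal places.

A representative firm's profit is π_i = q_i(295 - 0.5Q) - 14q_i.
First-order condition (treating rivals' output as given): 281 - q_i - (1/2)·Σ_{j≠i} q_j = 0.
With identical firms every q_j equals q_i, so Σ_{j≠i} q_j = 3q_i and 281 = (5/2)q_i, giving q_i = 562/5.
Total output Q = 449.6000, so price P = 295 - (1/2)·449.6000 = 351/5.

70.20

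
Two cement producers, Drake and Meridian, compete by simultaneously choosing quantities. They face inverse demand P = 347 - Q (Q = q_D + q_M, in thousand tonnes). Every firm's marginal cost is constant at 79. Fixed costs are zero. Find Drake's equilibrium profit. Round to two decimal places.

Each firm earns π_i = (347 - Q)q_i - 79q_i.
Setting ∂π_i/∂q_i = 0 with rivals' quantities fixed: 268 - 2q_i - q_j = 0.
With identical firms every q_j equals q_i, so q_j = q_i and 268 = 3q_i, giving q_i = 268/3.
Price P = 347 - 536/3 = 505/3.
Drake's profit: (505/3 - 79)·(268/3) = 7980.4444.

7980.44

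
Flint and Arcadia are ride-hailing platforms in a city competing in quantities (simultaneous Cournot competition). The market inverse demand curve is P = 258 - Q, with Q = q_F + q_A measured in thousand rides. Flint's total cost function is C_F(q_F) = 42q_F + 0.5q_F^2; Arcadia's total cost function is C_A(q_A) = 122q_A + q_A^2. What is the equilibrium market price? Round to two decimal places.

174.36

Flint's profit: π_F = (258 - Q)q_F - (42q_F + (1/2)q_F²). Setting ∂π_F/∂q_F = 0: 216 - 3q_F - (q_A) = 0.
Arcadia's first-order condition: 136 - 4q_A - (q_F) = 0.
Best responses: q_F = (216 - q_A)/3, q_A = (136 - q_F)/4.
Solving the pair: q_F = 728/11, q_A = 192/11.
Total output Q = 920/11, so price P = 258 - 920/11 = 1918/11.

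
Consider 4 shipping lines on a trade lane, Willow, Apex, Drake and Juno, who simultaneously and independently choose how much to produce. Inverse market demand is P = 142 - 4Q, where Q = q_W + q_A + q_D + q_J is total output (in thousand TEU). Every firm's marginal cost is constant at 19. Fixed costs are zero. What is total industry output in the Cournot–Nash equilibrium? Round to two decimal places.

Each firm earns π_i = (142 - 4Q)q_i - 19q_i.
First-order condition (treating rivals' output as given): 123 - 8q_i - 4·Σ_{j≠i} q_j = 0.
By symmetry each firm produces the same amount; substituting Σ_{j≠i} q_j = 3q_i yields q_i = 123/20.
Total output Q = 123/20 + 123/20 + 123/20 + 123/20 = 123/5.

24.60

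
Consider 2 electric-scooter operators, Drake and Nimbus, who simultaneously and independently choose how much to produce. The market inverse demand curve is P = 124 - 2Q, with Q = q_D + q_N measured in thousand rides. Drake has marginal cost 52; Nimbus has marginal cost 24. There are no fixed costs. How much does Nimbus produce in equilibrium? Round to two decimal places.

Drake's profit: π_D = (124 - 2Q)q_D - (52q_D). Setting ∂π_D/∂q_D = 0: 72 - 4q_D - 2(q_N) = 0.
Nimbus's profit: π_N = (124 - 2Q)q_N - (24q_N). Setting ∂π_N/∂q_N = 0: 100 - 4q_N - 2(q_D) = 0.
Rearranging gives the reaction functions q_D = (72 - 2q_N)/4 and q_N = (100 - 2q_D)/4.
Solving the pair: q_D = 22/3, q_N = 64/3.

21.33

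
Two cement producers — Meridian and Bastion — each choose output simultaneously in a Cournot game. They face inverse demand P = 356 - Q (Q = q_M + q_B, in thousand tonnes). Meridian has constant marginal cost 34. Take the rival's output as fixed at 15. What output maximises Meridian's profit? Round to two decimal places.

With the rival's output fixed at 15, Meridian's profit is π_M = (356 - 15 - q_M)q_M - (34q_M) = (341 - q_M)q_M - (34q_M).
∂π_M/∂q_M = 307 - 2q_M = 0, so q_M = 307/2.

153.50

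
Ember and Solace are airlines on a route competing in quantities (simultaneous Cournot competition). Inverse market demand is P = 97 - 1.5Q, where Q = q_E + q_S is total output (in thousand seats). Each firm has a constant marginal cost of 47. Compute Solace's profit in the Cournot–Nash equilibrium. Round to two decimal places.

185.19

A representative firm's profit is π_i = q_i(97 - 1.5Q) - 47q_i.
First-order condition (treating rivals' output as given): 50 - 3q_i - (3/2)q_j = 0.
With identical firms every q_j equals q_i, so q_j = q_i and 50 = (9/2)q_i, giving q_i = 100/9.
Price P = 97 - (3/2)·(200/9) = 191/3.
Solace's profit: (191/3 - 47)·(100/9) = 185.1852.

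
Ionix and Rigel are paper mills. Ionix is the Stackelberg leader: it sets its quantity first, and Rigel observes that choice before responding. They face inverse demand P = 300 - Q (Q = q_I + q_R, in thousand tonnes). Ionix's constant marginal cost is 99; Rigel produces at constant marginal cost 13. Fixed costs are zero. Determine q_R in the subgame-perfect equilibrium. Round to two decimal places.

The follower Rigel best-responds to any q_I: π_R = (300 - Q)q_R - 13q_R.
Setting the follower's marginal profit to zero, 287 - q_I - 2q_R = 0, i.e. q_R = (287 - q_I)/2.
The leader anticipates this reaction. Substituting into P = 300 - Q gives P = 313/2 - (1/2)q_I, so π_I = (313/2 - (1/2)q_I)q_I - 99q_I.
Leader FOC: 115/2 - q_I = 0, so q_I = 115/2.
Then q_R = (287 - 115/2)/2 = 459/4.

114.75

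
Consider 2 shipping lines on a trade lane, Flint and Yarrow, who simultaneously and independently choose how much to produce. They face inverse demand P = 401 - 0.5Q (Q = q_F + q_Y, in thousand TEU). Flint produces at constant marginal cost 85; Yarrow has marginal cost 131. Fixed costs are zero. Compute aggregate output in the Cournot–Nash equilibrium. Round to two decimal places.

Flint's profit: π_F = (401 - 0.5Q)q_F - (85q_F). Setting ∂π_F/∂q_F = 0: 316 - q_F - (1/2)(q_Y) = 0.
Yarrow's profit: π_Y = (401 - 0.5Q)q_Y - (131q_Y). Setting ∂π_Y/∂q_Y = 0: 270 - q_Y - (1/2)(q_F) = 0.
Rearranging gives the reaction functions q_F = (316 - (1/2)q_Y) and q_Y = (270 - (1/2)q_F).
Substituting one into the other gives q_F = 724/3 and q_Y = 448/3.
Total output Q = 724/3 + 448/3 = 1172/3.

390.67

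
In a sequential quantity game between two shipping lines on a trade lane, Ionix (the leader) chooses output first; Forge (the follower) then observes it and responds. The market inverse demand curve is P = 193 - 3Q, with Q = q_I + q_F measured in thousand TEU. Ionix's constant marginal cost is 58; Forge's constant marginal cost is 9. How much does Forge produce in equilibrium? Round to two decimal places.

23.50

Solve by backward induction. Given q_I, the follower Forge maximises π_F = (193 - 3q_I - 3q_F)q_F - 9q_F.
∂π_F/∂q_F = 184 - 3q_I - 6q_F = 0 gives the reaction function q_F = (184 - 3q_I)/6.
The leader anticipates this reaction. Substituting into P = 193 - 3Q gives P = 101 - (3/2)q_I, so π_I = (101 - (3/2)q_I)q_I - 58q_I.
The leader's first-order condition 43 - 3q_I = 0 yields q_I = 43/3.
Then q_F = (184 - 3·(43/3))/6 = 47/2.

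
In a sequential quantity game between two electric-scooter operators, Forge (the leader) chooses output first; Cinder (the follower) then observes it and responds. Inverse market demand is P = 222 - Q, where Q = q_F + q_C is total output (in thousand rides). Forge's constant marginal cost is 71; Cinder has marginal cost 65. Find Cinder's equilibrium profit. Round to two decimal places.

Solve by backward induction. Given q_F, the follower Cinder maximises π_C = (222 - q_F - q_C)q_C - 65q_C.
∂π_C/∂q_C = 157 - q_F - 2q_C = 0 gives the reaction function q_C = (157 - q_F)/2.
The leader anticipates this reaction. Substituting into P = 222 - Q gives P = 287/2 - (1/2)q_F, so π_F = (287/2 - (1/2)q_F)q_F - 71q_F.
The leader's first-order condition 145/2 - q_F = 0 yields q_F = 145/2.
Then q_C = (157 - 145/2)/2 = 169/4.
Price P = 222 - 459/4 = 429/4.
Cinder's profit: (429/4 - 65)·(169/4) = 1785.0625.

1785.06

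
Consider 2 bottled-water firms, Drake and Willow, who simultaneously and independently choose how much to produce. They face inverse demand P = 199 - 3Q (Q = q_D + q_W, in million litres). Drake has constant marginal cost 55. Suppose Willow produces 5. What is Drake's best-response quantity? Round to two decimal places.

21.50

With the rival's output fixed at 5, Drake's profit is π_D = (199 - 3·5 - 3q_D)q_D - (55q_D) = (184 - 3q_D)q_D - (55q_D).
∂π_D/∂q_D = 129 - 6q_D = 0, so q_D = 43/2.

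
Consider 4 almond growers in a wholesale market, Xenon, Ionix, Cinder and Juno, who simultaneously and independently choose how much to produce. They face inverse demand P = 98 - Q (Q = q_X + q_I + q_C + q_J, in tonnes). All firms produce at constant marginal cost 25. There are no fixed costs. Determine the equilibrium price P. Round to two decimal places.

Each firm earns π_i = (98 - Q)q_i - 25q_i.
Setting ∂π_i/∂q_i = 0 with rivals' quantities fixed: 73 - 2q_i - Σ_{j≠i} q_j = 0.
With identical firms every q_j equals q_i, so Σ_{j≠i} q_j = 3q_i and 73 = 5q_i, giving q_i = 73/5.
Total output Q = 292/5, so price P = 98 - 292/5 = 198/5.

39.60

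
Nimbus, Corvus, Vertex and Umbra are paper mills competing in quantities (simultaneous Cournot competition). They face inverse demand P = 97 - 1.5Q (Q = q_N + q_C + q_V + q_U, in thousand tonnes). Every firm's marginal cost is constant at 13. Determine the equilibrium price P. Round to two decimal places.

29.80

Each firm earns π_i = (97 - 1.5Q)q_i - 13q_i.
Setting ∂π_i/∂q_i = 0 with rivals' quantities fixed: 84 - 3q_i - (3/2)·Σ_{j≠i} q_j = 0.
With identical firms every q_j equals q_i, so Σ_{j≠i} q_j = 3q_i and 84 = (15/2)q_i, giving q_i = 56/5.
Total output Q = 224/5, so price P = 97 - (3/2)·(224/5) = 149/5.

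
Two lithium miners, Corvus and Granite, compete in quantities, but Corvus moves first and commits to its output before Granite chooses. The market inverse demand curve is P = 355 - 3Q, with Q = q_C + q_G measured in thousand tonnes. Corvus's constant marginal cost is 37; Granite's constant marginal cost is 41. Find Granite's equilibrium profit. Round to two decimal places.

1950.75

The follower Granite best-responds to any q_C: π_G = (355 - 3Q)q_G - 41q_G.
Follower FOC: 314 - 3q_C - 6q_G = 0, so q_G(q_C) = (314 - 3q_C)/6.
The leader anticipates this reaction. Substituting into P = 355 - 3Q gives P = 198 - (3/2)q_C, so π_C = (198 - (3/2)q_C)q_C - 37q_C.
Leader FOC: 161 - 3q_C = 0, so q_C = 161/3.
Then q_G = (314 - 3·(161/3))/6 = 51/2.
Price P = 355 - 3·(475/6) = 235/2.
Granite's profit: (235/2 - 41)·(51/2) = 1950.7500.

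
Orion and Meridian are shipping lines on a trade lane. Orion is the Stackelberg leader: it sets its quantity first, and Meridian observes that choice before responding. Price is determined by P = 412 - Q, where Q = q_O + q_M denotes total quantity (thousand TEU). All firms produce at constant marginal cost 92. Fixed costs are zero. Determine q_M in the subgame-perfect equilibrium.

80

The follower Meridian best-responds to any q_O: π_M = (412 - Q)q_M - 92q_M.
Setting the follower's marginal profit to zero, 320 - q_O - 2q_M = 0, i.e. q_M = (320 - q_O)/2.
Orion substitutes q_M(q_O) into its own profit: π_O = q_O(412 - q_O - (320 - q_O)/2) - 92q_O = (252 - (1/2)q_O)q_O - 92q_O.
Leader FOC: 160 - q_O = 0, so q_O = 160.
Then q_M = (320 - 160)/2 = 80.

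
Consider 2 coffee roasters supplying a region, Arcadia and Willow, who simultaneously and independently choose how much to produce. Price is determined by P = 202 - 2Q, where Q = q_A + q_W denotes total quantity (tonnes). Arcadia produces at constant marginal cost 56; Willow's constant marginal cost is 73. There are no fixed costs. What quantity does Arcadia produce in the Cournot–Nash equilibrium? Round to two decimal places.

Arcadia's profit: π_A = (202 - 2Q)q_A - (56q_A). Setting ∂π_A/∂q_A = 0: 146 - 4q_A - 2(q_W) = 0.
Willow's profit: π_W = (202 - 2Q)q_W - (73q_W). Setting ∂π_W/∂q_W = 0: 129 - 4q_W - 2(q_A) = 0.
Best responses: q_A = (146 - 2q_W)/4, q_W = (129 - 2q_A)/4.
Substituting one into the other gives q_A = 163/6 and q_W = 56/3.

27.17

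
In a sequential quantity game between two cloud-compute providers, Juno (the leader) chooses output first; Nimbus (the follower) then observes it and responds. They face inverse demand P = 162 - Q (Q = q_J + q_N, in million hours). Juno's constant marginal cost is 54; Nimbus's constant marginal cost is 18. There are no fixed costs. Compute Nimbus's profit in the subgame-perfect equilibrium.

Solve by backward induction. Given q_J, the follower Nimbus maximises π_N = (162 - q_J - q_N)q_N - 18q_N.
Setting the follower's marginal profit to zero, 144 - q_J - 2q_N = 0, i.e. q_N = (144 - q_J)/2.
Juno substitutes q_N(q_J) into its own profit: π_J = q_J(162 - q_J - (144 - q_J)/2) - 54q_J = (90 - (1/2)q_J)q_J - 54q_J.
The leader's first-order condition 36 - q_J = 0 yields q_J = 36.
Then q_N = (144 - 36)/2 = 54.
Price P = 162 - 90 = 72.
Nimbus's profit: (72 - 18)·54 = 2916.

2916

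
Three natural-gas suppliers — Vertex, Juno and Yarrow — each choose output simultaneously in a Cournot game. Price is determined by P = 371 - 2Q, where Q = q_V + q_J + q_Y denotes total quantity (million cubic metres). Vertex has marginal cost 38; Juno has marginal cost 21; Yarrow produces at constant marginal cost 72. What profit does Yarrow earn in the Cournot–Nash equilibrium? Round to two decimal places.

1431.13

Vertex's profit: π_V = (371 - 2Q)q_V - (38q_V). Setting ∂π_V/∂q_V = 0: 333 - 4q_V - 2(q_J + q_Y) = 0.
Juno's first-order condition: 350 - 4q_J - 2(q_V + q_Y) = 0.
Yarrow's first-order condition: 299 - 4q_Y - 2(q_V + q_J) = 0.
Adding the 3 first-order conditions: 982 − 8Q = 0, so Q = 491/4.
Back-substituting: q_V = (333 − 491/2)/2 = 175/4, q_J = (350 − 491/2)/2 = 209/4, q_Y = (299 − 491/2)/2 = 107/4.
Price P = 371 - 2·(491/4) = 251/2.
Yarrow's profit: (251/2 - 72)·(107/4) = 1431.1250.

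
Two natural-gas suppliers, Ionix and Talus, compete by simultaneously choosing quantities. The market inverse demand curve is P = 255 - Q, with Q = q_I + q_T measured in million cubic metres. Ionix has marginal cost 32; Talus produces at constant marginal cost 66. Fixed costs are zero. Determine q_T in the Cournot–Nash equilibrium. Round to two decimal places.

Ionix's profit: π_I = (255 - Q)q_I - (32q_I). Setting ∂π_I/∂q_I = 0: 223 - 2q_I - (q_T) = 0.
Talus's first-order condition: 189 - 2q_T - (q_I) = 0.
Best responses: q_I = (223 - q_T)/2, q_T = (189 - q_I)/2.
Substituting one into the other gives q_I = 257/3 and q_T = 155/3.

51.67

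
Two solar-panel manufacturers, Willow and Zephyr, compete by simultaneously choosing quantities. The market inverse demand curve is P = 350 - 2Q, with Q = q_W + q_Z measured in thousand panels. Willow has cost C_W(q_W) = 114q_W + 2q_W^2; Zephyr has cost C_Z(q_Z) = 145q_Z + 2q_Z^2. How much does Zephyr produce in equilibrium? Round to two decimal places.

Willow's profit: π_W = (350 - 2Q)q_W - (114q_W + 2q_W²). Setting ∂π_W/∂q_W = 0: 236 - 8q_W - 2(q_Z) = 0.
Zephyr's first-order condition: 205 - 8q_Z - 2(q_W) = 0.
Best responses: q_W = (236 - 2q_Z)/8, q_Z = (205 - 2q_W)/8.
Solving the pair: q_W = 739/30, q_Z = 292/15.

19.47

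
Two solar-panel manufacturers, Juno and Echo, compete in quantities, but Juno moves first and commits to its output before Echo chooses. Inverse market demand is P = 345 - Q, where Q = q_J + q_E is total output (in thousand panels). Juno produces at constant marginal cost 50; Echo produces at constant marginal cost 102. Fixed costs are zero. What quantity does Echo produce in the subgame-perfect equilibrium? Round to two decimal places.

Solve by backward induction. Given q_J, the follower Echo maximises π_E = (345 - q_J - q_E)q_E - 102q_E.
Follower FOC: 243 - q_J - 2q_E = 0, so q_E(q_J) = (243 - q_J)/2.
Juno substitutes q_E(q_J) into its own profit: π_J = q_J(345 - q_J - (243 - q_J)/2) - 50q_J = (447/2 - (1/2)q_J)q_J - 50q_J.
The leader's first-order condition 347/2 - q_J = 0 yields q_J = 347/2.
Then q_E = (243 - 347/2)/2 = 139/4.

34.75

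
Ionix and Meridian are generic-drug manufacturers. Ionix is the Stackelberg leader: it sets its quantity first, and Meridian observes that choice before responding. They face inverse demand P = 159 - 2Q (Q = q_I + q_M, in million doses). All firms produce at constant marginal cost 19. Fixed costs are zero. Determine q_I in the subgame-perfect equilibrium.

The follower Meridian best-responds to any q_I: π_M = (159 - 2Q)q_M - 19q_M.
∂π_M/∂q_M = 140 - 2q_I - 4q_M = 0 gives the reaction function q_M = (140 - 2q_I)/4.
Ionix substitutes q_M(q_I) into its own profit: π_I = q_I(159 - 2q_I - (140 - 2q_I)/2) - 19q_I = (89 - q_I)q_I - 19q_I.
Maximising: ∂π_I/∂q_I = 70 - 2q_I = 0, giving q_I = 35.
Then q_M = (140 - 2·35)/4 = 35/2.

35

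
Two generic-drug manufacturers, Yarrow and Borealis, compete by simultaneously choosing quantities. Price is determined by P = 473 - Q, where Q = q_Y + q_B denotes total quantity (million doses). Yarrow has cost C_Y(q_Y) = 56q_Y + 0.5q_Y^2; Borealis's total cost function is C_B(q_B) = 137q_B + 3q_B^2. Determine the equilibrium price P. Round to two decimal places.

Yarrow's profit: π_Y = (473 - Q)q_Y - (56q_Y + (1/2)q_Y²). Setting ∂π_Y/∂q_Y = 0: 417 - 3q_Y - (q_B) = 0.
Borealis's profit: π_B = (473 - Q)q_B - (137q_B + 3q_B²). Setting ∂π_B/∂q_B = 0: 336 - 8q_B - (q_Y) = 0.
Rearranging gives the reaction functions q_Y = (417 - q_B)/3 and q_B = (336 - q_Y)/8.
Substituting one into the other gives q_Y = 130.4348 and q_B = 591/23.
Total output Q = 156.1304, so price P = 473 - 156.1304 = 316.8696.

316.87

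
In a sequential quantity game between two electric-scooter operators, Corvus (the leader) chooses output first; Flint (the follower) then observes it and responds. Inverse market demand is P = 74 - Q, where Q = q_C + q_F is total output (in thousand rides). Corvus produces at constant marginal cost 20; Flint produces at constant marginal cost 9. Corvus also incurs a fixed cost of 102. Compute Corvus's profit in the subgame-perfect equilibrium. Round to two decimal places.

Solve by backward induction. Given q_C, the follower Flint maximises π_F = (74 - q_C - q_F)q_F - 9q_F.
Follower FOC: 65 - q_C - 2q_F = 0, so q_F(q_C) = (65 - q_C)/2.
Corvus substitutes q_F(q_C) into its own profit: π_C = q_C(74 - q_C - (65 - q_C)/2) - 20q_C = (83/2 - (1/2)q_C)q_C - 20q_C.
Leader FOC: 43/2 - q_C = 0, so q_C = 43/2.
Then q_F = (65 - 43/2)/2 = 87/4.
Price P = 74 - 173/4 = 123/4.
Corvus's profit: (123/4 - 20)·(43/2) - 102 = 1033/8.

129.13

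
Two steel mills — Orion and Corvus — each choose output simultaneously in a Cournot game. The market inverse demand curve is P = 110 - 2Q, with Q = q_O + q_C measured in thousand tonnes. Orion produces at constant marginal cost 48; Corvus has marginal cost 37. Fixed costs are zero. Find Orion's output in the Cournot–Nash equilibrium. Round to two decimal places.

Orion's profit: π_O = (110 - 2Q)q_O - (48q_O). Setting ∂π_O/∂q_O = 0: 62 - 4q_O - 2(q_C) = 0.
Corvus's first-order condition: 73 - 4q_C - 2(q_O) = 0.
So q_O = (62 - 2q_C)/4 and q_C = (73 - 2q_O)/4.
Solving the pair: q_O = 17/2, q_C = 14.

8.50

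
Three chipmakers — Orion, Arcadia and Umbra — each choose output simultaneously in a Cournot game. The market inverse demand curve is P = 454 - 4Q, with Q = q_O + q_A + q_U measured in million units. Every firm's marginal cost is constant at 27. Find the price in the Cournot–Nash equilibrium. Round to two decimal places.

Each firm earns π_i = (454 - 4Q)q_i - 27q_i.
First-order condition (treating rivals' output as given): 427 - 8q_i - 4·Σ_{j≠i} q_j = 0.
By symmetry each firm produces the same amount; substituting Σ_{j≠i} q_j = 2q_i yields q_i = 427/16.
Total output Q = 1281/16, so price P = 454 - 4·(1281/16) = 535/4.

133.75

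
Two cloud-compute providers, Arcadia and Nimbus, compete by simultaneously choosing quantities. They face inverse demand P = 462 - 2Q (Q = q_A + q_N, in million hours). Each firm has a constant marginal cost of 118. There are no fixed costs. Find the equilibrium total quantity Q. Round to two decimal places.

114.67

A representative firm's profit is π_i = q_i(462 - 2Q) - 118q_i.
First-order condition (treating rivals' output as given): 344 - 4q_i - 2q_j = 0.
By symmetry each firm produces the same amount; substituting q_j = q_i yields q_i = 344/6 = 172/3.
Total output Q = 172/3 + 172/3 = 344/3.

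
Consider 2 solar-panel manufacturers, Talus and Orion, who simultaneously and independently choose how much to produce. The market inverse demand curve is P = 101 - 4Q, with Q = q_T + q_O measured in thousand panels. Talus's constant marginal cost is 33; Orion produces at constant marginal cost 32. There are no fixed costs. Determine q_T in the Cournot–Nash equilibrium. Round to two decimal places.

5.58

Talus's profit: π_T = (101 - 4Q)q_T - (33q_T). Setting ∂π_T/∂q_T = 0: 68 - 8q_T - 4(q_O) = 0.
Orion's profit: π_O = (101 - 4Q)q_O - (32q_O). Setting ∂π_O/∂q_O = 0: 69 - 8q_O - 4(q_T) = 0.
So q_T = (68 - 4q_O)/8 and q_O = (69 - 4q_T)/8.
Substituting one into the other gives q_T = 67/12 and q_O = 35/6.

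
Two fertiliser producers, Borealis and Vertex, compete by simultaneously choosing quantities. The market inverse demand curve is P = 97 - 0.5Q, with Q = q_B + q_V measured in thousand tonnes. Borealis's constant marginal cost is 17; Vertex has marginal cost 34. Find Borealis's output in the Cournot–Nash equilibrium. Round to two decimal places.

Borealis's profit: π_B = (97 - 0.5Q)q_B - (17q_B). Setting ∂π_B/∂q_B = 0: 80 - q_B - (1/2)(q_V) = 0.
Vertex's profit: π_V = (97 - 0.5Q)q_V - (34q_V). Setting ∂π_V/∂q_V = 0: 63 - q_V - (1/2)(q_B) = 0.
So q_B = (80 - (1/2)q_V) and q_V = (63 - (1/2)q_B).
Substituting one into the other gives q_B = 194/3 and q_V = 92/3.

64.67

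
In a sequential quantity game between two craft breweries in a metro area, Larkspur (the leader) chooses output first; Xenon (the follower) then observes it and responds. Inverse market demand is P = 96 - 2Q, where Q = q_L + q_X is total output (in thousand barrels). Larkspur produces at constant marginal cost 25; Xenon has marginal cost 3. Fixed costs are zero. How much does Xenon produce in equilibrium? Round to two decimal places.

17.13

Solve by backward induction. Given q_L, the follower Xenon maximises π_X = (96 - 2q_L - 2q_X)q_X - 3q_X.
Setting the follower's marginal profit to zero, 93 - 2q_L - 4q_X = 0, i.e. q_X = (93 - 2q_L)/4.
Larkspur substitutes q_X(q_L) into its own profit: π_L = q_L(96 - 2q_L - (93 - 2q_L)/2) - 25q_L = (99/2 - q_L)q_L - 25q_L.
The leader's first-order condition 49/2 - 2q_L = 0 yields q_L = 49/4.
Then q_X = (93 - 2·(49/4))/4 = 137/8.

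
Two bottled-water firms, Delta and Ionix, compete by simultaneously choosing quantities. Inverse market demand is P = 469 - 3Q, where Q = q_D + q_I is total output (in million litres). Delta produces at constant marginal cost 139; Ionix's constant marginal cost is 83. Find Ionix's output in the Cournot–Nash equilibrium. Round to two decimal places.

49.11

Delta's profit: π_D = (469 - 3Q)q_D - (139q_D). Setting ∂π_D/∂q_D = 0: 330 - 6q_D - 3(q_I) = 0.
Ionix's profit: π_I = (469 - 3Q)q_I - (83q_I). Setting ∂π_I/∂q_I = 0: 386 - 6q_I - 3(q_D) = 0.
Best responses: q_D = (330 - 3q_I)/6, q_I = (386 - 3q_D)/6.
Substituting one into the other gives q_D = 274/9 and q_I = 442/9.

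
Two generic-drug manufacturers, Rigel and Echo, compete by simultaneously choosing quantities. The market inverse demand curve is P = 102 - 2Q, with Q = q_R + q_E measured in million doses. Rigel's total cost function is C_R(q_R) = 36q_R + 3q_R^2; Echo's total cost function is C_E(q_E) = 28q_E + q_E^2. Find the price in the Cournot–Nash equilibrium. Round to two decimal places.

71.43

Rigel's profit: π_R = (102 - 2Q)q_R - (36q_R + 3q_R²). Setting ∂π_R/∂q_R = 0: 66 - 10q_R - 2(q_E) = 0.
Echo's profit: π_E = (102 - 2Q)q_E - (28q_E + q_E²). Setting ∂π_E/∂q_E = 0: 74 - 6q_E - 2(q_R) = 0.
Rearranging gives the reaction functions q_R = (66 - 2q_E)/10 and q_E = (74 - 2q_R)/6.
Substituting one into the other gives q_R = 31/7 and q_E = 76/7.
Total output Q = 107/7, so price P = 102 - 2·(107/7) = 500/7.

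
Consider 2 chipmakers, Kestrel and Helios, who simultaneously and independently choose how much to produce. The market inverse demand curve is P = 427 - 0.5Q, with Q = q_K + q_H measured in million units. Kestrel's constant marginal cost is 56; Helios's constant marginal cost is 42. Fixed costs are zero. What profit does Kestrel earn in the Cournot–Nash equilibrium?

28322

Kestrel's profit: π_K = (427 - 0.5Q)q_K - (56q_K). Setting ∂π_K/∂q_K = 0: 371 - q_K - (1/2)(q_H) = 0.
Helios's first-order condition: 385 - q_H - (1/2)(q_K) = 0.
So q_K = (371 - (1/2)q_H) and q_H = (385 - (1/2)q_K).
Solving the pair: q_K = 238, q_H = 266.
Price P = 427 - (1/2)·504 = 175.
Kestrel's profit: (175 - 56)·238 = 28322.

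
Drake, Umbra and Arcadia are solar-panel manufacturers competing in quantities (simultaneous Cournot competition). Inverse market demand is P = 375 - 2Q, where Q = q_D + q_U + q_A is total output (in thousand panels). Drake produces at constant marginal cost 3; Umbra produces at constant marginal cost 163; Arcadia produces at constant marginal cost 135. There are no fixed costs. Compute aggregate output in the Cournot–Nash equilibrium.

103

Drake's profit: π_D = (375 - 2Q)q_D - (3q_D). Setting ∂π_D/∂q_D = 0: 372 - 4q_D - 2(q_U + q_A) = 0.
Umbra's profit: π_U = (375 - 2Q)q_U - (163q_U). Setting ∂π_U/∂q_U = 0: 212 - 4q_U - 2(q_D + q_A) = 0.
Arcadia's first-order condition: 240 - 4q_A - 2(q_D + q_U) = 0.
Summing all 3 equations gives 824 − 8Q = 0, hence Q = 103.
Back-substituting: q_D = (372 − 206)/2 = 83, q_U = (212 − 206)/2 = 3, q_A = (240 − 206)/2 = 17.
Total output Q = 83 + 3 + 17 = 103.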